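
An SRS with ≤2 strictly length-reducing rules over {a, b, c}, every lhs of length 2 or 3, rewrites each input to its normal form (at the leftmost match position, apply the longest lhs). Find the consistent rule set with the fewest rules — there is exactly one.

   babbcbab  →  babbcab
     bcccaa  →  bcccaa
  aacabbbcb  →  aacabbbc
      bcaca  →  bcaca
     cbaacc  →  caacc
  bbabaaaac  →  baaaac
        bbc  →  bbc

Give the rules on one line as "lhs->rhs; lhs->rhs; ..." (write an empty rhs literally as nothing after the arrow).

  | babbcbab => babbcab
  | bcccaa
  | aacabbbcb => aacabbbc
  | bcaca

bba->; cb->c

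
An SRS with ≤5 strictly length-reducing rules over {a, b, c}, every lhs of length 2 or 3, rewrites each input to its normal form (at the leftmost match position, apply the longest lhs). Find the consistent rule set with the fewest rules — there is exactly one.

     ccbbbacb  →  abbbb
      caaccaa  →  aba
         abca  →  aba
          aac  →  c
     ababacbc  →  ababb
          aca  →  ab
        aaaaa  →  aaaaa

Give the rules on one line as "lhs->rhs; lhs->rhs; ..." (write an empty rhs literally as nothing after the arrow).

ac->c; aca->ab; bc->b; cc->a

  | ccbbbacb => abbbacb => abbbcb => abbbb
  | caaccaa => caccaa => cccaa => acaa => aba
  | abca => aba
  | aac => ac => c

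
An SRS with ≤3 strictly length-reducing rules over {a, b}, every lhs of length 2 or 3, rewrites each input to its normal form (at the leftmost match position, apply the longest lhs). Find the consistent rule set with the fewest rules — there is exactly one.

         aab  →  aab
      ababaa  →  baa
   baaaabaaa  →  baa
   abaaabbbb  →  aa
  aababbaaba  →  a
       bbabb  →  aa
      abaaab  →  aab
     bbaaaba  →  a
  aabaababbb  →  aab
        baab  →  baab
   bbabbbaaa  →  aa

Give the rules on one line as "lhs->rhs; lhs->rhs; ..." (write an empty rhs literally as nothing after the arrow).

aaa->aa; aba->; bb->a

  | aab
  | ababaa => baa
  | baaaabaaa => baaabaaa => baabaaa => baaa => baa
  | abaaabbbb => aabbbb => aaabb => aabb => aaa => aa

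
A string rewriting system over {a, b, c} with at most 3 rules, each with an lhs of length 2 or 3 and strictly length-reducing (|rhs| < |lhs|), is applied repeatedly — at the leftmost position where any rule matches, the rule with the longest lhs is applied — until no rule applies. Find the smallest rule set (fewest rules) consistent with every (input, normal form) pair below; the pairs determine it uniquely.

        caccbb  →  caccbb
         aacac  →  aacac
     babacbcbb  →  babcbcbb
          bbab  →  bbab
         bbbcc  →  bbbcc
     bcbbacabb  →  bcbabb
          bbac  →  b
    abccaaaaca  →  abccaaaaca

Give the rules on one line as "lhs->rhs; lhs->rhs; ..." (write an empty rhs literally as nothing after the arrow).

aba->ab; bac->

  | caccbb
  | aacac
  | babacbcbb => babcbcbb
  | bbab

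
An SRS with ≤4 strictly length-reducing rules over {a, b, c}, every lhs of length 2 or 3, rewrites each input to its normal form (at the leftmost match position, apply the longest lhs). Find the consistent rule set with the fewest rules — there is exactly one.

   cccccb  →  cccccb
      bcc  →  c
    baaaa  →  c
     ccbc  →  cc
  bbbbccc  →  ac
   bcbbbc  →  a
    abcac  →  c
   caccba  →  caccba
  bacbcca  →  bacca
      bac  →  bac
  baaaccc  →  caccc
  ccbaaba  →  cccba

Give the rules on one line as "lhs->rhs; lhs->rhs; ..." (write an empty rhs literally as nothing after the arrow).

  | cccccb
  | bcc => c
  | baaaa => caa => c
  | ccbc => cc

aa->; baa->c; bbb->ab; bc->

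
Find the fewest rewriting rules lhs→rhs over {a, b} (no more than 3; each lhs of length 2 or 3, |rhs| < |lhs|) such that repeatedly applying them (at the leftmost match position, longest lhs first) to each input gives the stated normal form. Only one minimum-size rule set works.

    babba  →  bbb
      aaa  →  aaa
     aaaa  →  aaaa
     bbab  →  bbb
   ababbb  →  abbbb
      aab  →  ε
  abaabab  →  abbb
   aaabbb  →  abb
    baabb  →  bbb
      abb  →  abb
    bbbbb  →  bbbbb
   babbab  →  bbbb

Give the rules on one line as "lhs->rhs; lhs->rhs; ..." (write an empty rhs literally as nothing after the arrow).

  | babba => bbba => bbb
  | aaa
  | aaaa
  | bbab => bbb

aab->; ba->b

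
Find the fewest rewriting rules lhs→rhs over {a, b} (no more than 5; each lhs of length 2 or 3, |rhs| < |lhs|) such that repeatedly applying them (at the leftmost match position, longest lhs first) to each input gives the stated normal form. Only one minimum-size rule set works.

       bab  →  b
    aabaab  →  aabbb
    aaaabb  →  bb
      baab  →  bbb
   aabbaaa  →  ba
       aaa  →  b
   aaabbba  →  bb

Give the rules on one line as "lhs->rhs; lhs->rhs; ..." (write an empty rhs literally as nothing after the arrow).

  | bab => b
  | aabaab => aabbb
  | aaaabb => babb => bb
  | baab => bbb

aaa->b; baa->bb; bab->b; bba->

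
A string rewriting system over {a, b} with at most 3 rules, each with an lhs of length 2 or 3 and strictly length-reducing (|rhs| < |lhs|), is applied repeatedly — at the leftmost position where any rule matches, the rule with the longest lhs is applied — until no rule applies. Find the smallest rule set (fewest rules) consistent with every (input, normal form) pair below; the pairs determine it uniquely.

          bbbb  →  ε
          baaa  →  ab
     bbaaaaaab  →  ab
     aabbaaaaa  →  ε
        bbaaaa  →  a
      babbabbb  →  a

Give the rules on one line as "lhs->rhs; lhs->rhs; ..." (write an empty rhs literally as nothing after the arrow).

aa->; aaa->bb; bb->a

  | bbbb => abb => aa => ε
  | baaa => bbb => ab
  | bbaaaaaab => aaaaaaab => bbaaaab => aaaaab => bbaab => aaab => bbb => ab
  | aabbaaaaa => bbaaaaa => aaaaaa => bbaaa => aaaa => bba => aa => ε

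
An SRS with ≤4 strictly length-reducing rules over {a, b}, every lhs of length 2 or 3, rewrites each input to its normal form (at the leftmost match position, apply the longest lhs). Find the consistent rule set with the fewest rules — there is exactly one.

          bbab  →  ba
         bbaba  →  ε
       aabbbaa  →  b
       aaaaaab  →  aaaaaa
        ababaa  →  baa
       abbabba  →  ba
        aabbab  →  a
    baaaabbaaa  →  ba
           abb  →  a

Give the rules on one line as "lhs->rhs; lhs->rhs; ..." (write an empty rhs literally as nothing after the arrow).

ab->a; aba->b; bb->; bba->ba

  | bbab => bab => ba
  | bbaba => baba => bb => ε
  | aabbbaa => aabbaa => aabaa => aba => b
  | aaaaaab => aaaaaa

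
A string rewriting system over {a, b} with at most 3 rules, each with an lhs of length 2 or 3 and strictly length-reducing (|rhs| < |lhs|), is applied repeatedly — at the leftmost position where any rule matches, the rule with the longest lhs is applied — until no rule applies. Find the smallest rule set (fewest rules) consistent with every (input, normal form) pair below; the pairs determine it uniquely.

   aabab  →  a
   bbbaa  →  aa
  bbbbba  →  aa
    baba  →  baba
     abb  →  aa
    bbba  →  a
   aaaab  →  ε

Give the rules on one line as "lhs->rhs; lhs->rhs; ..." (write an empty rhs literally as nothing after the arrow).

  | aabab => bbab => aab => bb => a
  | bbbaa => aa
  | bbbbba => bba => aa
  | baba

aab->bb; bb->a; bbb->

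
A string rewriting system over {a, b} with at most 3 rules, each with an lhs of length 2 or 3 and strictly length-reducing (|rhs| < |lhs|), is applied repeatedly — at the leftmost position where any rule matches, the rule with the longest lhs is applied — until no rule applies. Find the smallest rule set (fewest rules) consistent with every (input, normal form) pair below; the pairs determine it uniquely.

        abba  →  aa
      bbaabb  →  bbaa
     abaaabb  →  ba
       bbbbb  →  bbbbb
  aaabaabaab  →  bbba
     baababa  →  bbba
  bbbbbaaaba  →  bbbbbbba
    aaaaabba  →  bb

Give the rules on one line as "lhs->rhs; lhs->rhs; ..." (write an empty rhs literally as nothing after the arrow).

  | abba => aba => aa
  | bbaabb => bbaab => bbaa
  | abaaabb => aaaabb => babb => bab => ba
  | bbbbb

aaa->b; ab->a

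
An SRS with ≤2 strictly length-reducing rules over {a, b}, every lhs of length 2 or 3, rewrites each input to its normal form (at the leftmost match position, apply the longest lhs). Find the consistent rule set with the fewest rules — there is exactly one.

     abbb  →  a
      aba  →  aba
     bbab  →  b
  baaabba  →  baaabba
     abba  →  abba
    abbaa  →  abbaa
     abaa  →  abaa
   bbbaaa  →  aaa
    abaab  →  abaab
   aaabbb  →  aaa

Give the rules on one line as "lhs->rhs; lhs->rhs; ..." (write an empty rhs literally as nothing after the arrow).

  | abbb => a
  | aba
  | bbab => b
  | baaabba

bab->; bbb->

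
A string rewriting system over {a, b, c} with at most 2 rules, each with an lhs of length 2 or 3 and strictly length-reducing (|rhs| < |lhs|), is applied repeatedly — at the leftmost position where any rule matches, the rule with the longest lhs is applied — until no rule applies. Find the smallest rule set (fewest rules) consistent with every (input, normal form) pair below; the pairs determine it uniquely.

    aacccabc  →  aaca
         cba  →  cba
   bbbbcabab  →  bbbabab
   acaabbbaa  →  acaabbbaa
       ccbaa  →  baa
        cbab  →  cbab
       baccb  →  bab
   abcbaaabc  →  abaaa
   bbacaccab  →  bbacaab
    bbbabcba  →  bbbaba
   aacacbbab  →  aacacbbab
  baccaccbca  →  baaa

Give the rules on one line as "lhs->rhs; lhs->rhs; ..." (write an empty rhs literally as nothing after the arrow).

bc->; cc->

  | aacccabc => aacabc => aaca
  | cba
  | bbbbcabab => bbbabab
  | acaabbbaa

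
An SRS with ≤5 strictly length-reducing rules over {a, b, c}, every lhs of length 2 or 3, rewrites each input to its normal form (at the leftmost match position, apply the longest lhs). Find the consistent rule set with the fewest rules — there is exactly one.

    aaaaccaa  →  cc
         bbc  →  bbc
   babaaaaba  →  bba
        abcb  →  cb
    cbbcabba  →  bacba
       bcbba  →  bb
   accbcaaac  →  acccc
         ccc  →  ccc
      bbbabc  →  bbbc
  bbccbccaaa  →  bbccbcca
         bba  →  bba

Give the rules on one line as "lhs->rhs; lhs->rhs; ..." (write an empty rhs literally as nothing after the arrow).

aa->; ab->; bca->c; cbb->ba

  | aaaaccaa => aaccaa => ccaa => cc
  | bbc
  | babaaaaba => baaaaba => baaba => bba
  | abcb => cb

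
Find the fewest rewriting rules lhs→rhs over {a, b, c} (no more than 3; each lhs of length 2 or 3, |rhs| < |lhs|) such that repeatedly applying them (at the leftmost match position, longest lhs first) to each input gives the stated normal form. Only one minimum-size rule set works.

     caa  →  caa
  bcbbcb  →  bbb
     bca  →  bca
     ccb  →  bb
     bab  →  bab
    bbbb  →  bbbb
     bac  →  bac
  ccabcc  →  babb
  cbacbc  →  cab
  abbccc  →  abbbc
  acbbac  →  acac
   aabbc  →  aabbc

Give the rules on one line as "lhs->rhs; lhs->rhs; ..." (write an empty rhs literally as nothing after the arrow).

cb->c; cc->b

  | caa
  | bcbbcb => bcbcb => bccb => bbb
  | bca
  | ccb => bb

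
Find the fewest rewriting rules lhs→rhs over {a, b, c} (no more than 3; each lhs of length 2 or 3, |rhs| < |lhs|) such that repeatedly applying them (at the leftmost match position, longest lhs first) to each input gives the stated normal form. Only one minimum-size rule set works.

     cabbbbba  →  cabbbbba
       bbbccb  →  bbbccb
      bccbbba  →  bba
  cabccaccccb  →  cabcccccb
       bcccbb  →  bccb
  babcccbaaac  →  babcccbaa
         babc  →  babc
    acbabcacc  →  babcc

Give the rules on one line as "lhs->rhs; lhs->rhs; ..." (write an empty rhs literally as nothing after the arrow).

ac->; cbb->b

  | cabbbbba
  | bbbccb
  | bccbbba => bcbba => bba
  | cabccaccccb => cabcccccb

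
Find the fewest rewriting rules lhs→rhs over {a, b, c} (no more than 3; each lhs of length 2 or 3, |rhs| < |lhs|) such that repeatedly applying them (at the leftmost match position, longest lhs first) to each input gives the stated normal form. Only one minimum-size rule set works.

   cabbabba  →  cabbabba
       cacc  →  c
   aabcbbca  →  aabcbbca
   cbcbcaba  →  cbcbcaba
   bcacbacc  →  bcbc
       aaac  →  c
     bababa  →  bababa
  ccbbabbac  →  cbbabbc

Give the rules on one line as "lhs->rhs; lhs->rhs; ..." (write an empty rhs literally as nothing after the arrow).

ac->c; cc->c

  | cabbabba
  | cacc => ccc => cc => c
  | aabcbbca
  | cbcbcaba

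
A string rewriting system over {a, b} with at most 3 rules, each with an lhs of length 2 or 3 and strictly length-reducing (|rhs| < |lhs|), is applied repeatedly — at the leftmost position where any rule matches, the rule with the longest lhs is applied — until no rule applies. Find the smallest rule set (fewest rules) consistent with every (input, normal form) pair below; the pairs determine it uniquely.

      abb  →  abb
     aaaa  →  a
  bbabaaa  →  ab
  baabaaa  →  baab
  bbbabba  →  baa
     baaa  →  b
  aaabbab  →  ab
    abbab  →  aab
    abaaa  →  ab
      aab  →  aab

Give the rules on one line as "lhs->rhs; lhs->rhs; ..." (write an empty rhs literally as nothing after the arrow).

  | abb
  | aaaa => a
  | bbabaaa => abaaa => ab
  | baabaaa => baab

aaa->; bba->a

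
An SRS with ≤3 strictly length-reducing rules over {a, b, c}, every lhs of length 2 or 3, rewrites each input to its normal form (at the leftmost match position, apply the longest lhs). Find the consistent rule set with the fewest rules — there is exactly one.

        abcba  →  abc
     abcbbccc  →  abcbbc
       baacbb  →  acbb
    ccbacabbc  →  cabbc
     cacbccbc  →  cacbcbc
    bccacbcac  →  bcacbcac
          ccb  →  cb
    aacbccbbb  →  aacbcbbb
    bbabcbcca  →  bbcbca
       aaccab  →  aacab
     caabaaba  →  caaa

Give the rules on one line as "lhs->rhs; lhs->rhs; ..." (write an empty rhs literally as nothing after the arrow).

  | abcba => abc
  | abcbbccc => abcbbcc => abcbbc
  | baacbb => acbb
  | ccbacabbc => cbacabbc => ccabbc => cabbc

ba->; cc->c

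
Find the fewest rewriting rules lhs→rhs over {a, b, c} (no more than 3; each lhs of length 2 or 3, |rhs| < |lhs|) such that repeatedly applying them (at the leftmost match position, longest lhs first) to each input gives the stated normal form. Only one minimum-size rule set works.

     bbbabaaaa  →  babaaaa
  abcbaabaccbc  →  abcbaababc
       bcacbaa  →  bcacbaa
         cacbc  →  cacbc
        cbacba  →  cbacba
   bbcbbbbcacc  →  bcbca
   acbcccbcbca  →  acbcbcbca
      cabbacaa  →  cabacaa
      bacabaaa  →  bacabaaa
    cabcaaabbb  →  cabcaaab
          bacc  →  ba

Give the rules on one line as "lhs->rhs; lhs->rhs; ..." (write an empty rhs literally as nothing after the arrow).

  | bbbabaaaa => bbabaaaa => babaaaa
  | abcbaabaccbc => abcbaababc
  | bcacbaa
  | cacbc

bb->b; cc->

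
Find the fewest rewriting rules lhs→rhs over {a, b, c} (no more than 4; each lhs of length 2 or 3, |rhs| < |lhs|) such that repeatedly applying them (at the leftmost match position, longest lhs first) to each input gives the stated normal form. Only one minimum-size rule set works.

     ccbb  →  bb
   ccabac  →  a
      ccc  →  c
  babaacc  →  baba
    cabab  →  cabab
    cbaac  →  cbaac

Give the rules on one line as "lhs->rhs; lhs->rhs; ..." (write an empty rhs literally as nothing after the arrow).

acc->; bac->; cc->

  | ccbb => bb
  | ccabac => abac => a
  | ccc => c
  | babaacc => baba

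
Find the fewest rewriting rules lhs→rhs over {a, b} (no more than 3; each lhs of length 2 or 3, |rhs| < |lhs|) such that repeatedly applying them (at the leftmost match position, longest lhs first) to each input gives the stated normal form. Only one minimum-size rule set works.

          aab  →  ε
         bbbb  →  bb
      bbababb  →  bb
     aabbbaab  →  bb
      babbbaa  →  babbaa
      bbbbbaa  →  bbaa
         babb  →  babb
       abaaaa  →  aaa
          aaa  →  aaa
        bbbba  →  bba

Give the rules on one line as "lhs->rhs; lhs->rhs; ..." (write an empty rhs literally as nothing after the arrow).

aab->; aba->; bbb->bb

  | aab => ε
  | bbbb => bbb => bb
  | bbababb => bbbb => bbb => bb
  | aabbbaab => bbaab => bb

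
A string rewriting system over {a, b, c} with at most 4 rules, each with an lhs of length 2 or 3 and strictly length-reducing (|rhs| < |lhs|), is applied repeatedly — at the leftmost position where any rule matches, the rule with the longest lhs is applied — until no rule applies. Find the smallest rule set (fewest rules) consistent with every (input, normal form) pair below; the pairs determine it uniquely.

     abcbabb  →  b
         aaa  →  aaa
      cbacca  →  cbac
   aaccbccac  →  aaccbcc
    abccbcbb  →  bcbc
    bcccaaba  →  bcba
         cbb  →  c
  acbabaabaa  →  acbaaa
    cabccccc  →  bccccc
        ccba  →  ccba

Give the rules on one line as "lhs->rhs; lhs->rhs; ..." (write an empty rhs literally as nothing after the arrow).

ab->; abc->b; bb->; ca->

  | abcbabb => bbabb => abb => b
  | aaa
  | cbacca => cbac
  | aaccbccac => aaccbcc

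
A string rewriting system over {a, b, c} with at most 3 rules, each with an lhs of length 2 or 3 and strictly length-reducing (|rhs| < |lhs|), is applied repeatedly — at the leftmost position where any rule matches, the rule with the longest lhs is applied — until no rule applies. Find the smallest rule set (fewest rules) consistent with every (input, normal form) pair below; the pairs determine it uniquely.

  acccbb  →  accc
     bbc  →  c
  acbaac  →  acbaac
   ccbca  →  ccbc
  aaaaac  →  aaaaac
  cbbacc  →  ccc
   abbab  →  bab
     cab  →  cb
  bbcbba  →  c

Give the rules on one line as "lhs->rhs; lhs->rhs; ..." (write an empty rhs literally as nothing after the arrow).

  | acccbb => accc
  | bbc => c
  | acbaac
  | ccbca => ccbc

abb->b; bb->; ca->c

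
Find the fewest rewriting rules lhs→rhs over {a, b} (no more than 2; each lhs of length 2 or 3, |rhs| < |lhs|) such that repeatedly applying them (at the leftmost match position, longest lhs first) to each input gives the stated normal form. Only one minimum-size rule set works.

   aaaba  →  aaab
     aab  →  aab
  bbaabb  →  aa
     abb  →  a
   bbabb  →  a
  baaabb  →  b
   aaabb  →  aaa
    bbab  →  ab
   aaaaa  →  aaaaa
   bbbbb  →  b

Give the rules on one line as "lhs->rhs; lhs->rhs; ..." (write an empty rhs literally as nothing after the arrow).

  | aaaba => aaab
  | aab
  | bbaabb => aabb => aa
  | abb => a

ba->b; bb->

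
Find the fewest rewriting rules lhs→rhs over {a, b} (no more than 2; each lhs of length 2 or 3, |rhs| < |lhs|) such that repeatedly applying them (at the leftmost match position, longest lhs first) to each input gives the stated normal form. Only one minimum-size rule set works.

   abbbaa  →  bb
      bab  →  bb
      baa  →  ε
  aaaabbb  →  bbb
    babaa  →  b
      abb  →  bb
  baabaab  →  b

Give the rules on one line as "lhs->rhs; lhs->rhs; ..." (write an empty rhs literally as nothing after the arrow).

  | abbbaa => bbbaa => bb
  | bab => bb
  | baa => ε
  | aaaabbb => aaabbb => aabbb => abbb => bbb

ab->b; baa->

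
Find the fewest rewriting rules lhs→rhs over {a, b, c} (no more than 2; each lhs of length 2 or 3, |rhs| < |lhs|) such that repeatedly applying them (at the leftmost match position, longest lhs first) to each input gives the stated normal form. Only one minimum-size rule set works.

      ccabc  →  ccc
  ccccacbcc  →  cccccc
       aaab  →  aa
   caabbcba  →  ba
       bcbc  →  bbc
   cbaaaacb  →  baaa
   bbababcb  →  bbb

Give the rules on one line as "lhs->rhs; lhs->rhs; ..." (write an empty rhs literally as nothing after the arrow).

ab->; cb->b

  | ccabc => ccc
  | ccccacbcc => ccccabcc => cccccc
  | aaab => aa
  | caabbcba => cabcba => ccba => cba => ba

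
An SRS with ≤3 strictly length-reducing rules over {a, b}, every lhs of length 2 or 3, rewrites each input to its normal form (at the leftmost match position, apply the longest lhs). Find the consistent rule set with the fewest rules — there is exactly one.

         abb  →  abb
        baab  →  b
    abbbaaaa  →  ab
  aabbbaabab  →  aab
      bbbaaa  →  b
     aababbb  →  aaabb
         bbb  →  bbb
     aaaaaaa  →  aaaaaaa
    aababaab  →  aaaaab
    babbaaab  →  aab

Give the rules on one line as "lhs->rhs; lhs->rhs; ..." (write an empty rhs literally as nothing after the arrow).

ba->; baa->; bab->a

  | abb
  | baab => b
  | abbbaaaa => abbaa => ab
  | aabbbaabab => aabbbab => aabba => aab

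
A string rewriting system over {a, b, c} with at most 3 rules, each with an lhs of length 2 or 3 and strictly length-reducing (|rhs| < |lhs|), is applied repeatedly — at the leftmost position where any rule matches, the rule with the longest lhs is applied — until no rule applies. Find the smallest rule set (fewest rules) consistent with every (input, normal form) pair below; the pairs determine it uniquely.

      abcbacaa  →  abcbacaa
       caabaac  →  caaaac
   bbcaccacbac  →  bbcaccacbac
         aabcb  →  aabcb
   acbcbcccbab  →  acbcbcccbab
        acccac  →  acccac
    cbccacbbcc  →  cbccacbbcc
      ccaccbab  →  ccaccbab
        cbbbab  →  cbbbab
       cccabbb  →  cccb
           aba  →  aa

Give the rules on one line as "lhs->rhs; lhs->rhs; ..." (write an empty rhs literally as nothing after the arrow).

aba->aa; abb->

  | abcbacaa
  | caabaac => caaaac
  | bbcaccacbac
  | aabcb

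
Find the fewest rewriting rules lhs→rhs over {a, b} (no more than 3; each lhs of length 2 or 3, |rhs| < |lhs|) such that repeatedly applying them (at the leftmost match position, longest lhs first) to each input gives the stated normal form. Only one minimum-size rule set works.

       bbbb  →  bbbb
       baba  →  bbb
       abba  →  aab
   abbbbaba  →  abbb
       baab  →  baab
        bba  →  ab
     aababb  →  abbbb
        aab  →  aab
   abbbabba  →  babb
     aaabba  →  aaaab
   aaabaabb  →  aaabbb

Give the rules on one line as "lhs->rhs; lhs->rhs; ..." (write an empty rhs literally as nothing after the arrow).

  | bbbb
  | baba => bbb
  | abba => aab
  | abbbbaba => abbabba => aabbba => aabab => abbb

aba->bb; bba->ab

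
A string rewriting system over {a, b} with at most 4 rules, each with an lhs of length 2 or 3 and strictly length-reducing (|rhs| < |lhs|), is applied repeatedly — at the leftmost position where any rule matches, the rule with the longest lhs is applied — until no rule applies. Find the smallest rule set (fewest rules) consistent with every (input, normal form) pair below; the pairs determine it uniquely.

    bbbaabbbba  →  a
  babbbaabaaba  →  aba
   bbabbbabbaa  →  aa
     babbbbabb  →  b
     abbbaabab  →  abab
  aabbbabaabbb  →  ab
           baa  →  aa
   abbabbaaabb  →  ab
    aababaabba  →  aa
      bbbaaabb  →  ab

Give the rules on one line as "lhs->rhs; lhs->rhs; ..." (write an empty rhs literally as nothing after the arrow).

aab->b; baa->aa; bb->b; bba->a

  | bbbaabbbba => bbaabbbba => aabbbba => bbbba => bbba => bba => a
  | babbbaabaaba => babbaabaaba => baaabaaba => aaabaaba => abaaba => aaaba => aba
  | bbabbbabbaa => abbbabbaa => abbabbaa => aabbaa => bbaa => aa
  | babbbbabb => babbbabb => babbabb => baabb => aabb => bb => b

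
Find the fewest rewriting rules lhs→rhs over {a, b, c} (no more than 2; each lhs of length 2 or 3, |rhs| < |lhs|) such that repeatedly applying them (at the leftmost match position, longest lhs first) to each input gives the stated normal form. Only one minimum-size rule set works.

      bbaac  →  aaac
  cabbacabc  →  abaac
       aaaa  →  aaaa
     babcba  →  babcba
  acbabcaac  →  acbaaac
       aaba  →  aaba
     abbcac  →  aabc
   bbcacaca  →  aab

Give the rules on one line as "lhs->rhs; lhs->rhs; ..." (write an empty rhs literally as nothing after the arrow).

  | bbaac => aaac
  | cabbacabc => bbbacabc => abacabc => ababbc => abaac
  | aaaa
  | babcba

bb->a; ca->b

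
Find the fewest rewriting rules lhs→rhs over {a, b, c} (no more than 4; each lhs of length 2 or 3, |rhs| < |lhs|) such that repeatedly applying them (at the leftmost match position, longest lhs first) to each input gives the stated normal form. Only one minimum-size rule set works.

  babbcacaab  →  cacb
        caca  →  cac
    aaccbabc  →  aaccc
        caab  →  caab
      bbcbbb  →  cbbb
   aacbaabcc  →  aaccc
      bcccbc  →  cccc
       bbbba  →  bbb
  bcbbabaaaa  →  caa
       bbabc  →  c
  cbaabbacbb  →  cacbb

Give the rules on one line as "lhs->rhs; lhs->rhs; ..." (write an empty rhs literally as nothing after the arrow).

aca->ac; ba->; bc->c

  | babbcacaab => bbcacaab => bcacaab => cacaab => cacab => cacb
  | caca => cac
  | aaccbabc => aaccbc => aaccc
  | caab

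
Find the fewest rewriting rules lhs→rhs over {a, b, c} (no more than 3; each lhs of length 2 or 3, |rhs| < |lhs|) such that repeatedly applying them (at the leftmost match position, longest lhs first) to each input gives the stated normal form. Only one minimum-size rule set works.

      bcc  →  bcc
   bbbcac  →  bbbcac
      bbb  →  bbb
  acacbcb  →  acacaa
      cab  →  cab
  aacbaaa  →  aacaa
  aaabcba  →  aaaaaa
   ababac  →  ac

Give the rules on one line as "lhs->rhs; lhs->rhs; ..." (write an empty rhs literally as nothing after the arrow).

  | bcc
  | bbbcac
  | bbb
  | acacbcb => acacaa

ba->; bcb->aa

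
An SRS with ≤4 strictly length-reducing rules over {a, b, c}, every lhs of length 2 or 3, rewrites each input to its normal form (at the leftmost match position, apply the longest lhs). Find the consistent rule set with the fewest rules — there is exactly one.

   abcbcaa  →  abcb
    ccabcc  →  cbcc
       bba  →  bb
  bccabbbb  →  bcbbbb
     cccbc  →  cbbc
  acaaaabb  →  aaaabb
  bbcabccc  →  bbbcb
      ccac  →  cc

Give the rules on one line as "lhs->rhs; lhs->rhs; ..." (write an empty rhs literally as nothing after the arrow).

ba->b; ca->; ccc->cb

  | abcbcaa => abcba => abcb
  | ccabcc => cbcc
  | bba => bb
  | bccabbbb => bcbbbb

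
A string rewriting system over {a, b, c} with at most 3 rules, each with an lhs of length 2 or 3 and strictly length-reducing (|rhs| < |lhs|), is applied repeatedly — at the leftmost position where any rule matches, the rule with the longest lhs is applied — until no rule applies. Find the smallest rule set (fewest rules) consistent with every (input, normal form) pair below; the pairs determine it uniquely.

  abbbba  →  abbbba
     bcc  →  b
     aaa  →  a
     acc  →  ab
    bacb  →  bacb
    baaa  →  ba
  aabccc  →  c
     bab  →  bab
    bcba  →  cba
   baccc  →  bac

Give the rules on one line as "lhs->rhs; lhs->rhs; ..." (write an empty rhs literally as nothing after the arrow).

aa->; bc->c; cc->b

  | abbbba
  | bcc => cc => b
  | aaa => a
  | acc => ab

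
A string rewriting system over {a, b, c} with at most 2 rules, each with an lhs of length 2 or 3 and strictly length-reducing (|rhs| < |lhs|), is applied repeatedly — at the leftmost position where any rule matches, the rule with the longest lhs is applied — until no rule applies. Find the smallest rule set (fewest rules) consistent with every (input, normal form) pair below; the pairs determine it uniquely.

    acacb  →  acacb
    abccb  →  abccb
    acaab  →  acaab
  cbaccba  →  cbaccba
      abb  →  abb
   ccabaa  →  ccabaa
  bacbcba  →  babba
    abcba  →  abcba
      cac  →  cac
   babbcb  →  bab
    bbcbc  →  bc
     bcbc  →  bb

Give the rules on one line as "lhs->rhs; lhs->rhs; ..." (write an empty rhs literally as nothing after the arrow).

bbc->; cbc->b

  | acacb
  | abccb
  | acaab
  | cbaccba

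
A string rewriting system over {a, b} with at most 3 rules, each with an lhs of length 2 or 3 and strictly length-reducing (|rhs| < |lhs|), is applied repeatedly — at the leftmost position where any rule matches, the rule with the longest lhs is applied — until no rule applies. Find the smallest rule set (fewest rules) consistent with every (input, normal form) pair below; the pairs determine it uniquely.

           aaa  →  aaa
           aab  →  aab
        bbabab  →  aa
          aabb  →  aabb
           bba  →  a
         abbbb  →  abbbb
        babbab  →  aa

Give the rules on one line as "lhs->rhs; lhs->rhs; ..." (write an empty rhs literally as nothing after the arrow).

bab->a; bba->a

  | aaa
  | aab
  | bbabab => abab => aa
  | aabb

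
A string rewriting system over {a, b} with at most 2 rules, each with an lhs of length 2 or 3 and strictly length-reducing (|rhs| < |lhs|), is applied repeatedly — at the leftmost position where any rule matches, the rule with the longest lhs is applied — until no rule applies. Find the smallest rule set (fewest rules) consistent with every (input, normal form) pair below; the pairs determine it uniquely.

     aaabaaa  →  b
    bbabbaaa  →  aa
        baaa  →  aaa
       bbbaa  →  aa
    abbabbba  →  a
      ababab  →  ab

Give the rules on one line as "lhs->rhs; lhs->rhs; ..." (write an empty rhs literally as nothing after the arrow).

  | aaabaaa => aabaa => aba => b
  | bbabbaaa => babbaaa => abbaaa => abaaa => baa => aa
  | baaa => aaa
  | bbbaa => bbaa => baa => aa

aba->b; ba->a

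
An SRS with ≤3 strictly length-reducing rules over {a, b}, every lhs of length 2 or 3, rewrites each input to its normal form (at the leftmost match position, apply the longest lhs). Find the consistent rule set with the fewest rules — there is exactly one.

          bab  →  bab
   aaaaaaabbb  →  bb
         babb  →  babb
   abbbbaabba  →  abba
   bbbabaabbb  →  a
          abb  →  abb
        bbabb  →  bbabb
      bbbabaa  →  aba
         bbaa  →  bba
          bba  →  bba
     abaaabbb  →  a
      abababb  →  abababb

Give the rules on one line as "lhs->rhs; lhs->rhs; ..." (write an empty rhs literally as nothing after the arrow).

  | bab
  | aaaaaaabbb => aaaaaabbb => aaaaabbb => aaaabbb => aaabbb => aabbb => bb
  | babb
  | abbbbaabba => abaabba => abba

aa->a; aab->; bbb->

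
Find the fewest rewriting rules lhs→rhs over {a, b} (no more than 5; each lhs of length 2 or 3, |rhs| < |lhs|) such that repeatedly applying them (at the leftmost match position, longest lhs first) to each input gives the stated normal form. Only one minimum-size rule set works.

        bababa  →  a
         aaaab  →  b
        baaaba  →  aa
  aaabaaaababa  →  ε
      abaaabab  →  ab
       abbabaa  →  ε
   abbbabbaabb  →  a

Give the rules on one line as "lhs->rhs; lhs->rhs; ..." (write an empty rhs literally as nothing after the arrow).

  | bababa => bbaba => aaba => a
  | aaaab => abab => b
  | baaaba => baaba => baba => bba => aa
  | aaabaaaababa => abbaaaababa => aaaaaababa => abaaababa => aababa => aba => ε

aaa->ab; aba->; ba->b; bb->a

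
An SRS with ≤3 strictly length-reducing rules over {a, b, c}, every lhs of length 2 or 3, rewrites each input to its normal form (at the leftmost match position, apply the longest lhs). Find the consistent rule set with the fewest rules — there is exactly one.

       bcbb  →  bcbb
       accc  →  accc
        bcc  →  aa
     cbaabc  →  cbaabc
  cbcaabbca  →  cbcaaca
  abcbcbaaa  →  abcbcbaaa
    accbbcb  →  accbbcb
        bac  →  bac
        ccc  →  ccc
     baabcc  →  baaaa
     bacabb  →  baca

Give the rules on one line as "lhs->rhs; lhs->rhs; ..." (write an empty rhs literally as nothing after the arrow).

abb->a; bcc->aa

  | bcbb
  | accc
  | bcc => aa
  | cbaabc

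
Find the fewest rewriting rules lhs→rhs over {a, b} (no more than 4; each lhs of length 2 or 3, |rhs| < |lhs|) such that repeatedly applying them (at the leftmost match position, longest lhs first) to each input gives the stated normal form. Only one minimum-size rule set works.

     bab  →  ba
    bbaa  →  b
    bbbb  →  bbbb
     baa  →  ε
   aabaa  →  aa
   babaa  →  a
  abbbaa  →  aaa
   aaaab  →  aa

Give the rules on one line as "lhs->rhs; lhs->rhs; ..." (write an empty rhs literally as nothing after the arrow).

  | bab => ba
  | bbaa => b
  | bbbb
  | baa => ε

aab->; ab->a; baa->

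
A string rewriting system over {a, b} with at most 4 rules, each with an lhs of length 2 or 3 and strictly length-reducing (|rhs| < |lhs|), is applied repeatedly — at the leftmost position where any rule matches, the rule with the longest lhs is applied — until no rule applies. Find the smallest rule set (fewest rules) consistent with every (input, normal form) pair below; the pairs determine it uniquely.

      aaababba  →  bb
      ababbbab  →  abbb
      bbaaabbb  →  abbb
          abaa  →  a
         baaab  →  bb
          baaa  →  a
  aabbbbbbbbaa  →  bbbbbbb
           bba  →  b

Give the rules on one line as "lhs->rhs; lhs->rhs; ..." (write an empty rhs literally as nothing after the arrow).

aa->a; aab->bb; ba->

  | aaababba => aababba => bbabba => bbba => bb
  | ababbbab => abbbab => abbb
  | bbaaabbb => baabbb => abbb
  | abaa => aa => a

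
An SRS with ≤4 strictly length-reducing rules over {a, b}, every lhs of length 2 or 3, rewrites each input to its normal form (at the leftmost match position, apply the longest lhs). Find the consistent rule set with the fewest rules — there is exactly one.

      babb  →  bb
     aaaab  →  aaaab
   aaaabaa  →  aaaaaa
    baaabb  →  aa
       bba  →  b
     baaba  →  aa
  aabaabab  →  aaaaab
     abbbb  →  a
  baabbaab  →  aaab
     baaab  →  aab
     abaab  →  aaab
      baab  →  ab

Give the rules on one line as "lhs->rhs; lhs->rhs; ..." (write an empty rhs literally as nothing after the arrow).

aba->aa; abb->a; ba->

  | babb => bb
  | aaaab
  | aaaabaa => aaaaaa
  | baaabb => aabb => aa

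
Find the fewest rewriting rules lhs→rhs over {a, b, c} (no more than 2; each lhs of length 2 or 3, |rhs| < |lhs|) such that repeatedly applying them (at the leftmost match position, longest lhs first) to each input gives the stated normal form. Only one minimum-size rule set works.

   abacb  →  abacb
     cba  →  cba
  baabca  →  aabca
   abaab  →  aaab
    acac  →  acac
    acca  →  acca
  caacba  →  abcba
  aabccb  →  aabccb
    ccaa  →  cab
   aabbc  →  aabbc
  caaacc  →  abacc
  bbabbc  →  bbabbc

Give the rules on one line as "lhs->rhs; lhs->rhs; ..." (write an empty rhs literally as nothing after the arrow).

  | abacb
  | cba
  | baabca => aabca
  | abaab => aaab

baa->aa; caa->ab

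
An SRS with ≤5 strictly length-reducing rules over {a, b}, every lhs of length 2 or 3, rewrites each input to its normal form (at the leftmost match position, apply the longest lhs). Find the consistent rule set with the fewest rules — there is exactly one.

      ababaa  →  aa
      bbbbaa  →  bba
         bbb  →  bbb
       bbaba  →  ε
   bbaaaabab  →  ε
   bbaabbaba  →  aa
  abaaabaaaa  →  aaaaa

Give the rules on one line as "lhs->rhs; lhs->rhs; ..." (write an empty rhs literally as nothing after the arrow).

  | ababaa => abaa => aa
  | bbbbaa => bbbab => bba
  | bbb
  | bbaba => baa => ab => ε

aab->; ab->; baa->ab; bab->a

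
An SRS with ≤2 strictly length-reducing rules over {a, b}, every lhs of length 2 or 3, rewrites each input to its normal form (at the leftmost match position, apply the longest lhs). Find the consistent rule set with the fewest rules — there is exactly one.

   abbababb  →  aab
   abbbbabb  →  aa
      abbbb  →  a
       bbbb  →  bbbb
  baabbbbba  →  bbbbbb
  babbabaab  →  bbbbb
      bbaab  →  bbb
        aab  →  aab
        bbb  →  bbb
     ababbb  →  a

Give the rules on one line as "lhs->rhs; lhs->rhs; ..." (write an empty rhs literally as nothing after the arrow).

abb->a; ba->b

  | abbababb => aababb => aabbb => aab
  | abbbbabb => abbabb => aabb => aa
  | abbbb => abb => a
  | bbbb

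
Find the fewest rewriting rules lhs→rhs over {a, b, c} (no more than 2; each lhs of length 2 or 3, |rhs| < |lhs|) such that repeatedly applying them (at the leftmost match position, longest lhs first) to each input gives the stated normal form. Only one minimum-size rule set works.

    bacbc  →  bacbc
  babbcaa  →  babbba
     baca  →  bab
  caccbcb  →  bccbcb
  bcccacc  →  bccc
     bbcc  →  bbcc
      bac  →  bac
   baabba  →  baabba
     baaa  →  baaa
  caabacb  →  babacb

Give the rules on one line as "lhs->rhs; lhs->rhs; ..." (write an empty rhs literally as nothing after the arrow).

  | bacbc
  | babbcaa => babbba
  | baca => bab
  | caccbcb => bccbcb

ca->b; cca->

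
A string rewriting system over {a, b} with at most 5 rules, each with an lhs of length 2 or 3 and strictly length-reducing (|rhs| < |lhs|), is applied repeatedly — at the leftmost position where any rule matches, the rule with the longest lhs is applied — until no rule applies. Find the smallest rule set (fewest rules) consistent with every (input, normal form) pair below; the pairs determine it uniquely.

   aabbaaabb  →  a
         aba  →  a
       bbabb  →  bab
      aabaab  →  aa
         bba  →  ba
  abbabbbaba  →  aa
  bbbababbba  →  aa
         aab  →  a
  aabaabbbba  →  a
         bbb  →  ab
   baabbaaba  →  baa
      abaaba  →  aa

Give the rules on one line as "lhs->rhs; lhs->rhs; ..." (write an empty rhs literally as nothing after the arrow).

aab->a; aba->a; bb->b; bbb->ab

  | aabbaaabb => abaaabb => aaabb => aab => a
  | aba => a
  | bbabb => babb => bab
  | aabaab => aaab => aa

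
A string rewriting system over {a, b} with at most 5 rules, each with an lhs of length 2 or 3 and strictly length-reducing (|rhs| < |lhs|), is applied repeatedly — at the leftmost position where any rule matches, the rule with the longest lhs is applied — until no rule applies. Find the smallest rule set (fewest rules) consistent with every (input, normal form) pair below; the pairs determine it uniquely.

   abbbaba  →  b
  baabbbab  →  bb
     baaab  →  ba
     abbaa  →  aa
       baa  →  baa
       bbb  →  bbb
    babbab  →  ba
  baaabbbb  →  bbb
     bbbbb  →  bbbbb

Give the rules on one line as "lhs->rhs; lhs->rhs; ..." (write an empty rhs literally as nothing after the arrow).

  | abbbaba => baba => b
  | baabbbab => babab => bb
  | baaab => bab => ba
  | abbaa => aa

aaa->a; ab->a; aba->; abb->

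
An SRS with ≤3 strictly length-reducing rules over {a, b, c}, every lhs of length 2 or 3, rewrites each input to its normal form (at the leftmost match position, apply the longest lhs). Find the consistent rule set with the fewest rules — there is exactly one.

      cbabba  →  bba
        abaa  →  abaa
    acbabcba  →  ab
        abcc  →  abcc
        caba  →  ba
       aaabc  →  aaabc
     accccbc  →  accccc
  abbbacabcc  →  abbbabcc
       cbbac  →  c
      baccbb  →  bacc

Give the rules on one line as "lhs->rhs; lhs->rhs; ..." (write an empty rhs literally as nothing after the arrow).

ca->; cb->c

  | cbabba => cabba => bba
  | abaa
  | acbabcba => acabcba => abcba => abca => ab
  | abcc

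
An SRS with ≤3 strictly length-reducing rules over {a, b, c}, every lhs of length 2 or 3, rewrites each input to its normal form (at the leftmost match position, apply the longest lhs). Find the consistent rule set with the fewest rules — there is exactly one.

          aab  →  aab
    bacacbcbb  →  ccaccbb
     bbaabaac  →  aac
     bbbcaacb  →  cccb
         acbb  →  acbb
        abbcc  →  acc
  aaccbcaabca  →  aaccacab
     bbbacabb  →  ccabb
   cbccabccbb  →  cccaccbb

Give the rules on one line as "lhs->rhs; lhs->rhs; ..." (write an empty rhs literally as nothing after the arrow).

ba->c; bc->c; bca->ab

  | aab
  | bacacbcbb => ccacbcbb => ccaccbb
  | bbaabaac => bcabaac => abbaac => abcac => aabc => aac
  | bbbcaacb => bbabacb => bcbacb => cbacb => cccb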